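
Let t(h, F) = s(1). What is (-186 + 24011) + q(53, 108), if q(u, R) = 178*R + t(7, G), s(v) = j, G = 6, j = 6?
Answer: 43055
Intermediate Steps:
s(v) = 6
t(h, F) = 6
q(u, R) = 6 + 178*R (q(u, R) = 178*R + 6 = 6 + 178*R)
(-186 + 24011) + q(53, 108) = (-186 + 24011) + (6 + 178*108) = 23825 + (6 + 19224) = 23825 + 19230 = 43055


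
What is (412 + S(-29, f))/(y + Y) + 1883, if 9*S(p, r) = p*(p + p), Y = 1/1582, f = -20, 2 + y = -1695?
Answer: 45488287411/24161877 ≈ 1882.6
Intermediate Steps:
y = -1697 (y = -2 - 1695 = -1697)
Y = 1/1582 ≈ 0.00063211
S(p, r) = 2*p²/9 (S(p, r) = (p*(p + p))/9 = (p*(2*p))/9 = (2*p²)/9 = 2*p²/9)
(412 + S(-29, f))/(y + Y) + 1883 = (412 + (2/9)*(-29)²)/(-1697 + 1/1582) + 1883 = (412 + (2/9)*841)/(-2684653/1582) + 1883 = (412 + 1682/9)*(-1582/2684653) + 1883 = (5390/9)*(-1582/2684653) + 1883 = -8526980/24161877 + 1883 = 45488287411/24161877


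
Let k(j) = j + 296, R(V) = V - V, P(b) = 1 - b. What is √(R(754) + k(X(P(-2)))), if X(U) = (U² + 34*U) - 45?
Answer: √362 ≈ 19.026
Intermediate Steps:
R(V) = 0
X(U) = -45 + U² + 34*U
k(j) = 296 + j
√(R(754) + k(X(P(-2)))) = √(0 + (296 + (-45 + (1 - 1*(-2))² + 34*(1 - 1*(-2))))) = √(0 + (296 + (-45 + (1 + 2)² + 34*(1 + 2)))) = √(0 + (296 + (-45 + 3² + 34*3))) = √(0 + (296 + (-45 + 9 + 102))) = √(0 + (296 + 66)) = √(0 + 362) = √362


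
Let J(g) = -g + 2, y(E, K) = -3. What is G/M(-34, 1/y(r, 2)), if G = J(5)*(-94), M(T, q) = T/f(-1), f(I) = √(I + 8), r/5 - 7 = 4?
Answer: -141*√7/17 ≈ -21.944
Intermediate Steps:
r = 55 (r = 35 + 5*4 = 35 + 20 = 55)
J(g) = 2 - g
f(I) = √(8 + I)
M(T, q) = T*√7/7 (M(T, q) = T/(√(8 - 1)) = T/(√7) = T*(√7/7) = T*√7/7)
G = 282 (G = (2 - 1*5)*(-94) = (2 - 5)*(-94) = -3*(-94) = 282)
G/M(-34, 1/y(r, 2)) = 282/(((⅐)*(-34)*√7)) = 282/((-34*√7/7)) = 282*(-√7/34) = -141*√7/17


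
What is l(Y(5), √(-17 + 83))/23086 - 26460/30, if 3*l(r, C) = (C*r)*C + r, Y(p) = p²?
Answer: -61083881/69258 ≈ -881.98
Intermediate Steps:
l(r, C) = r/3 + r*C²/3 (l(r, C) = ((C*r)*C + r)/3 = (r*C² + r)/3 = (r + r*C²)/3 = r/3 + r*C²/3)
l(Y(5), √(-17 + 83))/23086 - 26460/30 = ((⅓)*5²*(1 + (√(-17 + 83))²))/23086 - 26460/30 = ((⅓)*25*(1 + (√66)²))*(1/23086) - 26460*1/30 = ((⅓)*25*(1 + 66))*(1/23086) - 882 = ((⅓)*25*67)*(1/23086) - 882 = (1675/3)*(1/23086) - 882 = 1675/69258 - 882 = -61083881/69258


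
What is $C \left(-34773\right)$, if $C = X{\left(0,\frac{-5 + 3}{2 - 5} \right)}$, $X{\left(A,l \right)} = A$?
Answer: $0$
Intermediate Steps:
$C = 0$
$C \left(-34773\right) = 0 \left(-34773\right) = 0$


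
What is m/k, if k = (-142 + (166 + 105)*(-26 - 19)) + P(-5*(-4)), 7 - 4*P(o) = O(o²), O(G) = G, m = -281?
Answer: 1124/49741 ≈ 0.022597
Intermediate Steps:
P(o) = 7/4 - o²/4
k = -49741/4 (k = (-142 + (166 + 105)*(-26 - 19)) + (7/4 - (-5*(-4))²/4) = (-142 + 271*(-45)) + (7/4 - ¼*20²) = (-142 - 12195) + (7/4 - ¼*400) = -12337 + (7/4 - 100) = -12337 - 393/4 = -49741/4 ≈ -12435.)
m/k = -281/(-49741/4) = -281*(-4/49741) = 1124/49741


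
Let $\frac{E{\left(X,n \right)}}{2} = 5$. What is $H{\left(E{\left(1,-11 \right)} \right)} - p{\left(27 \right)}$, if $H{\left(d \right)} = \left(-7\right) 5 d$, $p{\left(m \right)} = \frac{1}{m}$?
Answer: $- \frac{9451}{27} \approx -350.04$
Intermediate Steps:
$E{\left(X,n \right)} = 10$ ($E{\left(X,n \right)} = 2 \cdot 5 = 10$)
$H{\left(d \right)} = - 35 d$
$H{\left(E{\left(1,-11 \right)} \right)} - p{\left(27 \right)} = \left(-35\right) 10 - \frac{1}{27} = -350 - \frac{1}{27} = - \frac{9451}{27}$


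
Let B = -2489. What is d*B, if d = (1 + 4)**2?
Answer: -62225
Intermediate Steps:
d = 25 (d = 5**2 = 25)
d*B = 25*(-2489) = -62225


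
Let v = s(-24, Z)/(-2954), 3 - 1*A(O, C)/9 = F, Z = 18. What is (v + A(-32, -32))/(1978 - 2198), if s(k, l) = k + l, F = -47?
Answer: -60423/29540 ≈ -2.0455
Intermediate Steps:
A(O, C) = 450 (A(O, C) = 27 - 9*(-47) = 27 + 423 = 450)
v = 3/1477 (v = (-24 + 18)/(-2954) = -6*(-1/2954) = 3/1477 ≈ 0.0020311)
(v + A(-32, -32))/(1978 - 2198) = (3/1477 + 450)/(1978 - 2198) = (664653/1477)/(-220) = (664653/1477)*(-1/220) = -60423/29540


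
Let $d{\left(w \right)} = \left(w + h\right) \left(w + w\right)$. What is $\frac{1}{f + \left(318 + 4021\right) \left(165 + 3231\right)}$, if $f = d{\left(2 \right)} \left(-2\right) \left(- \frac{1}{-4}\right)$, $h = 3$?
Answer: $\frac{1}{14735234} \approx 6.7865 \cdot 10^{-8}$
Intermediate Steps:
$d{\left(w \right)} = 2 w \left(3 + w\right)$ ($d{\left(w \right)} = \left(w + 3\right) \left(w + w\right) = \left(3 + w\right) 2 w = 2 w \left(3 + w\right)$)
$f = -10$ ($f = 2 \cdot 2 \left(3 + 2\right) \left(-2\right) \left(- \frac{1}{-4}\right) = 2 \cdot 2 \cdot 5 \left(-2\right) \left(\left(-1\right) \left(- \frac{1}{4}\right)\right) = 20 \left(-2\right) \frac{1}{4} = \left(-40\right) \frac{1}{4} = -10$)
$\frac{1}{f + \left(318 + 4021\right) \left(165 + 3231\right)} = \frac{1}{-10 + \left(318 + 4021\right) \left(165 + 3231\right)} = \frac{1}{-10 + 4339 \cdot 3396} = \frac{1}{-10 + 14735244} = \frac{1}{14735234}$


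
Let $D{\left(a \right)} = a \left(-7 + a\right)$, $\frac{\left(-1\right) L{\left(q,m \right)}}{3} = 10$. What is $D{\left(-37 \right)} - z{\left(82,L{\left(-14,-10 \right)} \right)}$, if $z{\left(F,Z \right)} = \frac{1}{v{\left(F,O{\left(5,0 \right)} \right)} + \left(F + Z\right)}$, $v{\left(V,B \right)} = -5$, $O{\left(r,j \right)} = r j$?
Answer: $\frac{76515}{47} \approx 1628.0$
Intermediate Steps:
$O{\left(r,j \right)} = j r$
$L{\left(q,m \right)} = -30$ ($L{\left(q,m \right)} = \left(-3\right) 10 = -30$)
$z{\left(F,Z \right)} = \frac{1}{-5 + F + Z}$ ($z{\left(F,Z \right)} = \frac{1}{-5 + \left(F + Z\right)} = \frac{1}{-5 + F + Z}$)
$D{\left(-37 \right)} - z{\left(82,L{\left(-14,-10 \right)} \right)} = - 37 \left(-7 - 37\right) - \frac{1}{-5 + 82 - 30} = \left(-37\right) \left(-44\right) - \frac{1}{47} = 1628 - \frac{1}{47} = \frac{76515}{47}$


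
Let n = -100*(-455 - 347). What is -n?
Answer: -80200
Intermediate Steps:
n = 80200 (n = -100*(-802) = 80200)
-n = -1*80200 = -80200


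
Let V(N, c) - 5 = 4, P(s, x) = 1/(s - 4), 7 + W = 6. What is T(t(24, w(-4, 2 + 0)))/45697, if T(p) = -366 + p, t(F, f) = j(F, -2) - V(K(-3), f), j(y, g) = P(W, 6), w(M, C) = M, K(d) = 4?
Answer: -1876/228485 ≈ -0.0082106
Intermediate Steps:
W = -1 (W = -7 + 6 = -1)
P(s, x) = 1/(-4 + s)
V(N, c) = 9 (V(N, c) = 5 + 4 = 9)
j(y, g) = -1/5 (j(y, g) = 1/(-4 - 1) = 1/(-5) = -1/5)
t(F, f) = -46/5 (t(F, f) = -1/5 - 1*9 = -1/5 - 9 = -46/5)
T(t(24, w(-4, 2 + 0)))/45697 = (-366 - 46/5)/45697 = -1876/5*1/45697 = -1876/228485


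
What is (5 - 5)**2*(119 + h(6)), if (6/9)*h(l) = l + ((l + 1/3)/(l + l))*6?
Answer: 0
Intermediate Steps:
h(l) = 3*l/2 + 9*(1/3 + l)/(2*l) (h(l) = 3*(l + ((l + 1/3)/(l + l))*6)/2 = 3*(l + ((l + 1/3)/((2*l)))*6)/2 = 3*(l + ((1/3 + l)*(1/(2*l)))*6)/2 = 3*(l + ((1/3 + l)/(2*l))*6)/2 = 3*(l + 3*(1/3 + l)/l)/2 = 3*l/2 + 9*(1/3 + l)/(2*l))
(5 - 5)**2*(119 + h(6)) = (5 - 5)**2*(119 + (3/2)*(1 + 6*(3 + 6))/6) = 0**2*(119 + (3/2)*(1/6)*(1 + 6*9)) = 0*(119 + (3/2)*(1/6)*(1 + 54)) = 0*(119 + (3/2)*(1/6)*55) = 0*(119 + 55/4) = 0*(531/4) = 0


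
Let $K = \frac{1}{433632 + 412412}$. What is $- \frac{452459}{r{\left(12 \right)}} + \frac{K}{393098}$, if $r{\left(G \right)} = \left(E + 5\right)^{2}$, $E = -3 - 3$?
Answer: $- \frac{150478001744803207}{332578204312} \approx -4.5246 \cdot 10^{5}$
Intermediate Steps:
$E = -6$ ($E = -3 - 3 = -6$)
$K = \frac{1}{846044} \approx 1.182 \cdot 10^{-6}$
$r{\left(G \right)} = 1$ ($r{\left(G \right)} = \left(-6 + 5\right)^{2} = \left(-1\right)^{2} = 1$)
$- \frac{452459}{r{\left(12 \right)}} + \frac{K}{393098} = - \frac{452459}{1} + \frac{1}{846044 \cdot 393098} = \left(-452459\right) 1 + \frac{1}{846044} \cdot \frac{1}{393098} = -452459 + \frac{1}{332578204312} = - \frac{150478001744803207}{332578204312}$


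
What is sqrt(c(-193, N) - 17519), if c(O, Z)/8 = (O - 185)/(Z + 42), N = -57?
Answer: I*sqrt(432935)/5 ≈ 131.6*I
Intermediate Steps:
c(O, Z) = 8*(-185 + O)/(42 + Z) (c(O, Z) = 8*((O - 185)/(Z + 42)) = 8*((-185 + O)/(42 + Z)) = 8*(-185 + O)/(42 + Z))
sqrt(c(-193, N) - 17519) = sqrt(8*(-185 - 193)/(42 - 57) - 17519) = sqrt(8*(-378)/(-15) - 17519) = sqrt(8*(-1/15)*(-378) - 17519) = sqrt(1008/5 - 17519) = sqrt(-86587/5) = I*sqrt(432935)/5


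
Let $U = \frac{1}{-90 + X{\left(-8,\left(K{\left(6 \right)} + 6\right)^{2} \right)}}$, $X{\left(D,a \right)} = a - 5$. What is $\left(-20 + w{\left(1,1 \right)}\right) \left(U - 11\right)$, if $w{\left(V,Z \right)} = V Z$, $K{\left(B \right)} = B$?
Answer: $\frac{10222}{49} \approx 208.61$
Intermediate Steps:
$X{\left(D,a \right)} = -5 + a$ ($X{\left(D,a \right)} = a - 5 = -5 + a$)
$U = \frac{1}{49}$ ($U = \frac{1}{-90 - \left(5 - \left(6 + 6\right)^{2}\right)} = \frac{1}{-90 - \left(5 - 12^{2}\right)} = \frac{1}{-90 + \left(-5 + 144\right)} = \frac{1}{-90 + 139} = \frac{1}{49} \approx 0.020408$)
$\left(-20 + w{\left(1,1 \right)}\right) \left(U - 11\right) = \left(-20 + 1 \cdot 1\right) \left(\frac{1}{49} - 11\right) = \left(-20 + 1\right) \left(- \frac{538}{49}\right) = \left(-19\right) \left(- \frac{538}{49}\right) = \frac{10222}{49}$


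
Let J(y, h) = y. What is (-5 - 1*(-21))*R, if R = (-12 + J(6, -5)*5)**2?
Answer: 5184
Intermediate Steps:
R = 324 (R = (-12 + 6*5)**2 = (-12 + 30)**2 = 18**2 = 324)
(-5 - 1*(-21))*R = (-5 - 1*(-21))*324 = (-5 + 21)*324 = 16*324 = 5184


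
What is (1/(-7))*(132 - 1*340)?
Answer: 208/7 ≈ 29.714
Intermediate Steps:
(1/(-7))*(132 - 1*340) = (1*(-⅐))*(132 - 340) = -⅐*(-208) = 208/7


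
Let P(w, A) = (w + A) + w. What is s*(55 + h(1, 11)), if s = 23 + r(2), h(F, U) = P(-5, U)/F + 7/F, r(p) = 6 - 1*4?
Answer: 1575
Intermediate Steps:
r(p) = 2 (r(p) = 6 - 4 = 2)
P(w, A) = A + 2*w (P(w, A) = (A + w) + w = A + 2*w)
h(F, U) = 7/F + (-10 + U)/F (h(F, U) = (U + 2*(-5))/F + 7/F = (U - 10)/F + 7/F = (-10 + U)/F + 7/F = 7/F + (-10 + U)/F)
s = 25 (s = 23 + 2 = 25)
s*(55 + h(1, 11)) = 25*(55 + (-3 + 11)/1) = 25*(55 + 1*8) = 25*(55 + 8) = 25*63 = 1575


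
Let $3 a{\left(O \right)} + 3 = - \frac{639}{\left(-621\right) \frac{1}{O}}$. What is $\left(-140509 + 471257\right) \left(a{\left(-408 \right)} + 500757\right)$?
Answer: $\frac{11424865435984}{69} \approx 1.6558 \cdot 10^{11}$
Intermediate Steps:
$a{\left(O \right)} = -1 + \frac{71 O}{207}$ ($a{\left(O \right)} = -1 + \frac{\left(-639\right) \frac{1}{\left(-621\right) \frac{1}{O}}}{3} = -1 + \frac{\left(-639\right) \left(- \frac{O}{621}\right)}{3} = -1 + \frac{\frac{71}{69} O}{3} = -1 + \frac{71 O}{207}$)
$\left(-140509 + 471257\right) \left(a{\left(-408 \right)} + 500757\right) = \left(-140509 + 471257\right) \left(\left(-1 + \frac{71}{207} \left(-408\right)\right) + 500757\right) = 330748 \left(\left(-1 - \frac{9656}{69}\right) + 500757\right) = 330748 \left(- \frac{9725}{69} + 500757\right) = 330748 \cdot \frac{34542508}{69} = \frac{11424865435984}{69}$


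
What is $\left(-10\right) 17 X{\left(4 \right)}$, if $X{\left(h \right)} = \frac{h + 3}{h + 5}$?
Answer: $- \frac{1190}{9} \approx -132.22$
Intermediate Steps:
$X{\left(h \right)} = \frac{3 + h}{5 + h}$
$\left(-10\right) 17 X{\left(4 \right)} = \left(-10\right) 17 \frac{3 + 4}{5 + 4} = - 170 \cdot \frac{1}{9} \cdot 7 = \left(-170\right) \frac{7}{9} = - \frac{1190}{9}$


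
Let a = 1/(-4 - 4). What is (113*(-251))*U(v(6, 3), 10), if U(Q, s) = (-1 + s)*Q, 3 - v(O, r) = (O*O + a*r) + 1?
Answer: 68666823/8 ≈ 8.5834e+6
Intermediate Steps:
a = -⅛ (a = 1/(-8) = -⅛ ≈ -0.12500)
v(O, r) = 2 - O² + r/8 (v(O, r) = 3 - ((O*O - r/8) + 1) = 3 - ((O² - r/8) + 1) = 3 - (1 + O² - r/8) = 3 + (-1 - O² + r/8) = 2 - O² + r/8)
U(Q, s) = Q*(-1 + s)
(113*(-251))*U(v(6, 3), 10) = (113*(-251))*((2 - 1*6² + (⅛)*3)*(-1 + 10)) = -28363*(2 - 1*36 + 3/8)*9 = -28363*(2 - 36 + 3/8)*9 = -(-7629647)*9/8 = -28363*(-2421/8) = 68666823/8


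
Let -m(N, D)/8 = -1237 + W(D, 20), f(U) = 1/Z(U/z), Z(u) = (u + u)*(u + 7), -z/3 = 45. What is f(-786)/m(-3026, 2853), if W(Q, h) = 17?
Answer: 405/590183296 ≈ 6.8623e-7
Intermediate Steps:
z = -135 (z = -3*45 = -135)
Z(u) = 2*u*(7 + u) (Z(u) = (2*u)*(7 + u) = 2*u*(7 + u))
f(U) = -135/(2*U*(7 - U/135)) (f(U) = 1/(2*(U/(-135))*(7 + U/(-135))) = 1/(2*(U*(-1/135))*(7 + U*(-1/135))) = 1/(2*(-U/135)*(7 - U/135)) = 1/(-2*U*(7 - U/135)/135) = -135/(2*U*(7 - U/135)))
m(N, D) = 9760 (m(N, D) = -8*(-1237 + 17) = -8*(-1220) = 9760)
f(-786)/m(-3026, 2853) = ((18225/2)/(-786*(-945 - 786)))/9760 = ((18225/2)*(-1/786)/(-1731))*(1/9760) = ((18225/2)*(-1/786)*(-1/1731))*(1/9760) = (2025/302348)*(1/9760) = 405/590183296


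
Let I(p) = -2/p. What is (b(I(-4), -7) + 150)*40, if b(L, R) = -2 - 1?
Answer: 5880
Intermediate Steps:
b(L, R) = -3
(b(I(-4), -7) + 150)*40 = (-3 + 150)*40 = 147*40 = 5880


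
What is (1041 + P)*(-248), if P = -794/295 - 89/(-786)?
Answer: -29856576284/115935 ≈ -2.5753e+5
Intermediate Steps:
P = -597829/231870 (P = -794*1/295 - 89*(-1/786) = -794/295 + 89/786 = -597829/231870 ≈ -2.5783)
(1041 + P)*(-248) = (1041 - 597829/231870)*(-248) = (240778841/231870)*(-248) = -29856576284/115935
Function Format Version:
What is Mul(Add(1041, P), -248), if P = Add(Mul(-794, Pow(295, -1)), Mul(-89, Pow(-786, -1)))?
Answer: Rational(-29856576284, 115935) ≈ -2.5753e+5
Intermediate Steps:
P = Rational(-597829, 231870) (P = Add(Mul(-794, Rational(1, 295)), Mul(-89, Rational(-1, 786))) = Add(Rational(-794, 295), Rational(89, 786)) = Rational(-597829, 231870) ≈ -2.5783)
Mul(Add(1041, P), -248) = Mul(Add(1041, Rational(-597829, 231870)), -248) = Mul(Rational(240778841, 231870), -248) = Rational(-29856576284, 115935)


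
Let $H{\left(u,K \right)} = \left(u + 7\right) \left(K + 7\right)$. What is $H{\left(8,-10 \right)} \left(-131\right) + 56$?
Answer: $5951$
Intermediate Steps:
$H{\left(u,K \right)} = \left(7 + K\right) \left(7 + u\right)$ ($H{\left(u,K \right)} = \left(7 + u\right) \left(7 + K\right) = \left(7 + K\right) \left(7 + u\right)$)
$H{\left(8,-10 \right)} \left(-131\right) + 56 = \left(49 + 7 \left(-10\right) + 7 \cdot 8 - 80\right) \left(-131\right) + 56 = \left(49 - 70 + 56 - 80\right) \left(-131\right) + 56 = \left(-45\right) \left(-131\right) + 56 = 5895 + 56 = 5951$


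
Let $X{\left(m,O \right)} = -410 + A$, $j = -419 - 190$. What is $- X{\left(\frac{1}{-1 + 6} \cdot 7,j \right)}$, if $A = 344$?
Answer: $66$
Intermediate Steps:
$j = -609$ ($j = -419 - 190 = -609$)
$X{\left(m,O \right)} = -66$ ($X{\left(m,O \right)} = -410 + 344 = -66$)
$- X{\left(\frac{1}{-1 + 6} \cdot 7,j \right)} = \left(-1\right) \left(-66\right) = 66$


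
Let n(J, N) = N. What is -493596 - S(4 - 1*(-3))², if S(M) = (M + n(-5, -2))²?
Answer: -494221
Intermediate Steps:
S(M) = (-2 + M)² (S(M) = (M - 2)² = (-2 + M)²)
-493596 - S(4 - 1*(-3))² = -493596 - ((-2 + (4 - 1*(-3)))²)² = -493596 - ((-2 + (4 + 3))²)² = -493596 - ((-2 + 7)²)² = -493596 - (5²)² = -493596 - 1*25² = -493596 - 1*625 = -493596 - 625 = -494221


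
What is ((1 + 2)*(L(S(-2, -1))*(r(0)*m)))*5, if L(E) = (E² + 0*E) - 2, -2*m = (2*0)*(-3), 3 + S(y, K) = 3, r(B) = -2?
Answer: 0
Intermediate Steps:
S(y, K) = 0 (S(y, K) = -3 + 3 = 0)
m = 0 (m = -2*0*(-3)/2 = -0*(-3) = -½*0 = 0)
L(E) = -2 + E² (L(E) = (E² + 0) - 2 = E² - 2 = -2 + E²)
((1 + 2)*(L(S(-2, -1))*(r(0)*m)))*5 = ((1 + 2)*((-2 + 0²)*(-2*0)))*5 = (3*((-2 + 0)*0))*5 = (3*(-2*0))*5 = (3*0)*5 = 0*5 = 0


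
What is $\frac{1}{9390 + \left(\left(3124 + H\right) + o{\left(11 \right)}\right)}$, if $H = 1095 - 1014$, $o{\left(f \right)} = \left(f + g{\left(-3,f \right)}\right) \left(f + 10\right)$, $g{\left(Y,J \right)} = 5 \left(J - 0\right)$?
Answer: $\frac{1}{13981} \approx 7.1526 \cdot 10^{-5}$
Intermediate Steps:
$g{\left(Y,J \right)} = 5 J$ ($g{\left(Y,J \right)} = 5 \left(J + 0\right) = 5 J$)
$o{\left(f \right)} = 6 f \left(10 + f\right)$ ($o{\left(f \right)} = \left(f + 5 f\right) \left(f + 10\right) = 6 f \left(10 + f\right)$)
$H = 81$ ($H = 1095 - 1014 = 81$)
$\frac{1}{9390 + \left(\left(3124 + H\right) + o{\left(11 \right)}\right)} = \frac{1}{9390 + \left(\left(3124 + 81\right) + 6 \cdot 11 \left(10 + 11\right)\right)} = \frac{1}{9390 + \left(3205 + 6 \cdot 11 \cdot 21\right)} = \frac{1}{9390 + \left(3205 + 1386\right)} = \frac{1}{9390 + 4591} = \frac{1}{13981}$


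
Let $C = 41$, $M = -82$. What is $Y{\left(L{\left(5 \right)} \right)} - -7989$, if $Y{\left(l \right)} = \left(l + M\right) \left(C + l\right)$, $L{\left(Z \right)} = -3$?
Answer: $4759$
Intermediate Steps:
$Y{\left(l \right)} = \left(-82 + l\right) \left(41 + l\right)$ ($Y{\left(l \right)} = \left(l - 82\right) \left(41 + l\right) = \left(-82 + l\right) \left(41 + l\right)$)
$Y{\left(L{\left(5 \right)} \right)} - -7989 = \left(-3362 + \left(-3\right)^{2} - -123\right) - -7989 = \left(-3362 + 9 + 123\right) + 7989 = -3230 + 7989 = 4759$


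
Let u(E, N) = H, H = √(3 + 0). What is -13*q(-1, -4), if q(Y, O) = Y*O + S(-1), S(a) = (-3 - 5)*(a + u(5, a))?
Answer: -156 + 104*√3 ≈ 24.133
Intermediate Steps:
H = √3 ≈ 1.7320
u(E, N) = √3
S(a) = -8*a - 8*√3 (S(a) = (-3 - 5)*(a + √3) = -8*(a + √3) = -8*a - 8*√3)
q(Y, O) = 8 - 8*√3 + O*Y (q(Y, O) = Y*O + (-8*(-1) - 8*√3) = O*Y + (8 - 8*√3) = 8 - 8*√3 + O*Y)
-13*q(-1, -4) = -13*(8 - 8*√3 - 4*(-1)) = -13*(8 - 8*√3 + 4) = -13*(12 - 8*√3) = -156 + 104*√3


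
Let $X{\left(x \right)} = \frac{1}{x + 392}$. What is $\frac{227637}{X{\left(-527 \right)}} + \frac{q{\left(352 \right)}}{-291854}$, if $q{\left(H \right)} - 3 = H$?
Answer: $- \frac{8968963815085}{291854} \approx -3.0731 \cdot 10^{7}$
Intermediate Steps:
$q{\left(H \right)} = 3 + H$
$X{\left(x \right)} = \frac{1}{392 + x}$
$\frac{227637}{X{\left(-527 \right)}} + \frac{q{\left(352 \right)}}{-291854} = \frac{227637}{\frac{1}{392 - 527}} + \frac{3 + 352}{-291854} = \frac{227637}{\frac{1}{-135}} + 355 \left(- \frac{1}{291854}\right) = \frac{227637}{- \frac{1}{135}} - \frac{355}{291854} = 227637 \left(-135\right) - \frac{355}{291854} = -30730995 - \frac{355}{291854} = - \frac{8968963815085}{291854}$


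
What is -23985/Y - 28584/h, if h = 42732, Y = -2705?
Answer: 5264485/642167 ≈ 8.1980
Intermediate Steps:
-23985/Y - 28584/h = -23985/(-2705) - 28584/42732 = -23985*(-1/2705) - 28584*1/42732 = 4797/541 - 794/1187 = 5264485/642167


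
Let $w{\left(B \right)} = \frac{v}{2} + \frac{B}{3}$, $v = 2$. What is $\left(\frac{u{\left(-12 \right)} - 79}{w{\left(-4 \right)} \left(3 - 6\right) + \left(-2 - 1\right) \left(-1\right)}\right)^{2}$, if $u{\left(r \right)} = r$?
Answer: $\frac{8281}{16} \approx 517.56$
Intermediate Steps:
$w{\left(B \right)} = 1 + \frac{B}{3}$ ($w{\left(B \right)} = \frac{2}{2} + \frac{B}{3} = 2 \cdot \frac{1}{2} + B \frac{1}{3} = 1 + \frac{B}{3}$)
$\left(\frac{u{\left(-12 \right)} - 79}{w{\left(-4 \right)} \left(3 - 6\right) + \left(-2 - 1\right) \left(-1\right)}\right)^{2} = \left(\frac{-12 - 79}{\left(1 + \frac{1}{3} \left(-4\right)\right) \left(3 - 6\right) + \left(-2 - 1\right) \left(-1\right)}\right)^{2} = \left(- \frac{91}{\left(1 - \frac{4}{3}\right) \left(-3\right) - -3}\right)^{2} = \left(- \frac{91}{\left(- \frac{1}{3}\right) \left(-3\right) + 3}\right)^{2} = \left(- \frac{91}{1 + 3}\right)^{2} = \left(- \frac{91}{4}\right)^{2} = \frac{8281}{16}$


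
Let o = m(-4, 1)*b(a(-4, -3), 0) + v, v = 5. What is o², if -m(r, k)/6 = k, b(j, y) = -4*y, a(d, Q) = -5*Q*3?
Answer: 25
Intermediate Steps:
a(d, Q) = -15*Q
m(r, k) = -6*k
o = 5 (o = (-6*1)*(-4*0) + 5 = -6*0 + 5 = 0 + 5 = 5)
o² = 5² = 25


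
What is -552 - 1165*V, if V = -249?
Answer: 289533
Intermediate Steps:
-552 - 1165*V = -552 - 1165*(-249) = -552 + 290085 = 289533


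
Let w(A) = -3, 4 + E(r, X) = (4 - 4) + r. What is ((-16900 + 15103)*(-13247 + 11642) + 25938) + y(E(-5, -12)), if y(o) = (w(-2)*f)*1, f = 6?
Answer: 2910105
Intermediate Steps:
E(r, X) = -4 + r (E(r, X) = -4 + ((4 - 4) + r) = -4 + (0 + r) = -4 + r)
y(o) = -18 (y(o) = -3*6*1 = -18*1 = -18)
((-16900 + 15103)*(-13247 + 11642) + 25938) + y(E(-5, -12)) = ((-16900 + 15103)*(-13247 + 11642) + 25938) - 18 = (-1797*(-1605) + 25938) - 18 = (2884185 + 25938) - 18 = 2910123 - 18 = 2910105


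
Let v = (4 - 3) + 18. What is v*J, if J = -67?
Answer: -1273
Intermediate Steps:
v = 19 (v = 1 + 18 = 19)
v*J = 19*(-67) = -1273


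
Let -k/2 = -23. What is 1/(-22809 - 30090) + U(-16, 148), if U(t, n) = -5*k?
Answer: -12166771/52899 ≈ -230.00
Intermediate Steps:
k = 46 (k = -2*(-23) = 46)
U(t, n) = -230 (U(t, n) = -5*46 = -230)
1/(-22809 - 30090) + U(-16, 148) = 1/(-22809 - 30090) - 230 = 1/(-52899) - 230 = -1/52899 - 230 = -12166771/52899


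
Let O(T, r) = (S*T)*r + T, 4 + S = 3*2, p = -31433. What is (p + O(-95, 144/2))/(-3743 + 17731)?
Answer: -11302/3497 ≈ -3.2319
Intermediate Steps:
S = 2 (S = -4 + 3*2 = -4 + 6 = 2)
O(T, r) = T + 2*T*r (O(T, r) = (2*T)*r + T = 2*T*r + T = T + 2*T*r)
(p + O(-95, 144/2))/(-3743 + 17731) = (-31433 - 95*(1 + 2*(144/2)))/(-3743 + 17731) = (-31433 - 95*(1 + 2*(144*(1/2))))/13988 = (-31433 - 95*(1 + 2*72))*(1/13988) = (-31433 - 95*(1 + 144))*(1/13988) = (-31433 - 95*145)*(1/13988) = (-31433 - 13775)*(1/13988) = -45208*1/13988 = -11302/3497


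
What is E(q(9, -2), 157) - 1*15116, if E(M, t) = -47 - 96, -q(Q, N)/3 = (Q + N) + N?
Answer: -15259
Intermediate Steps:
q(Q, N) = -6*N - 3*Q (q(Q, N) = -3*((Q + N) + N) = -3*((N + Q) + N) = -3*(Q + 2*N) = -6*N - 3*Q)
E(M, t) = -143
E(q(9, -2), 157) - 1*15116 = -143 - 1*15116 = -143 - 15116 = -15259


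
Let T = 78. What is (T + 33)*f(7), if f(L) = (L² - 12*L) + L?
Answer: -3108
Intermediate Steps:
f(L) = L² - 11*L
(T + 33)*f(7) = (78 + 33)*(7*(-11 + 7)) = 111*(7*(-4)) = 111*(-28) = -3108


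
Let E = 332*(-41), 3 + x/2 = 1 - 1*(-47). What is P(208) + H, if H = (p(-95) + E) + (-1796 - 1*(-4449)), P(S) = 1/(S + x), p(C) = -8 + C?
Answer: -3296475/298 ≈ -11062.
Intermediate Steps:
x = 90 (x = -6 + 2*(1 - 1*(-47)) = -6 + 2*(1 + 47) = -6 + 2*48 = -6 + 96 = 90)
E = -13612
P(S) = 1/(90 + S) (P(S) = 1/(S + 90) = 1/(90 + S))
H = -11062 (H = ((-8 - 95) - 13612) + (-1796 - 1*(-4449)) = (-103 - 13612) + (-1796 + 4449) = -13715 + 2653 = -11062)
P(208) + H = 1/(90 + 208) - 11062 = 1/298 - 11062 = -3296475/298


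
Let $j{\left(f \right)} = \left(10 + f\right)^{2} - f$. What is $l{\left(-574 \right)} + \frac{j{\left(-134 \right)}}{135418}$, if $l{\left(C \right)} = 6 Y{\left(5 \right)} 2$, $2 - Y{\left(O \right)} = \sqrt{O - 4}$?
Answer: $\frac{820263}{67709} \approx 12.115$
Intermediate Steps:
$Y{\left(O \right)} = 2 - \sqrt{-4 + O}$ ($Y{\left(O \right)} = 2 - \sqrt{O - 4} = 2 - \sqrt{-4 + O}$)
$l{\left(C \right)} = 12$ ($l{\left(C \right)} = 6 \left(2 - \sqrt{-4 + 5}\right) 2 = 6 \left(2 - \sqrt{1}\right) 2 = 6 \left(2 - 1\right) 2 = 6 \cdot 1 \cdot 2 = 6 \cdot 2 = 12$)
$l{\left(-574 \right)} + \frac{j{\left(-134 \right)}}{135418} = 12 + \frac{\left(10 - 134\right)^{2} - -134}{135418} = 12 + \left(\left(-124\right)^{2} + 134\right) \frac{1}{135418} = 12 + \left(15376 + 134\right) \frac{1}{135418} = 12 + 15510 \cdot \frac{1}{135418} = 12 + \frac{7755}{67709} = \frac{820263}{67709}$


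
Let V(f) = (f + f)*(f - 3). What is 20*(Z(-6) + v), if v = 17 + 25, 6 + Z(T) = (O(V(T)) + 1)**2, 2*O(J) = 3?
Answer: 845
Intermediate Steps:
V(f) = 2*f*(-3 + f) (V(f) = (2*f)*(-3 + f) = 2*f*(-3 + f))
O(J) = 3/2 (O(J) = (1/2)*3 = 3/2)
Z(T) = 1/4 (Z(T) = -6 + (3/2 + 1)**2 = -6 + (5/2)**2 = -6 + 25/4 = 1/4)
v = 42
20*(Z(-6) + v) = 20*(1/4 + 42) = 20*(169/4) = 845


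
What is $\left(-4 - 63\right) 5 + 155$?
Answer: $-180$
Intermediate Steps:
$\left(-4 - 63\right) 5 + 155 = \left(-67\right) 5 + 155 = -335 + 155 = -180$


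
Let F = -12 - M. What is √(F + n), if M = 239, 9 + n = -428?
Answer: 4*I*√43 ≈ 26.23*I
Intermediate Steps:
n = -437 (n = -9 - 428 = -437)
F = -251 (F = -12 - 1*239 = -12 - 239 = -251)
√(F + n) = √(-251 - 437) = √(-688) = 4*I*√43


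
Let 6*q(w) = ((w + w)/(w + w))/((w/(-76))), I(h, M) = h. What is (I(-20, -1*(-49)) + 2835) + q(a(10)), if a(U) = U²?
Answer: 422231/150 ≈ 2814.9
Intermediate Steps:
q(w) = -38/(3*w) (q(w) = (((w + w)/(w + w))/((w/(-76))))/6 = (((2*w)/((2*w)))/((w*(-1/76))))/6 = (((2*w)*(1/(2*w)))/((-w/76)))/6 = (1*(-76/w))/6 = (-76/w)/6 = -38/(3*w))
(I(-20, -1*(-49)) + 2835) + q(a(10)) = (-20 + 2835) - 38/(3*(10²)) = 2815 - 38/3/100 = 2815 - 38/3*1/100 = 2815 - 19/150 = 422231/150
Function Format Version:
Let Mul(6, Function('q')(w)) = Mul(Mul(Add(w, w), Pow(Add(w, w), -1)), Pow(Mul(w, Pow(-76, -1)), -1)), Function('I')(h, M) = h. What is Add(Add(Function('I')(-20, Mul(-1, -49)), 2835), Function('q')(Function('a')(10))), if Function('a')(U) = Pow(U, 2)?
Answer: Rational(422231, 150) ≈ 2814.9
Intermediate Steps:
Function('q')(w) = Mul(Rational(-38, 3), Pow(w, -1)) (Function('q')(w) = Mul(Rational(1, 6), Mul(Mul(Add(w, w), Pow(Add(w, w), -1)), Pow(Mul(w, Pow(-76, -1)), -1))) = Mul(Rational(1, 6), Mul(Mul(Mul(2, w), Pow(Mul(2, w), -1)), Pow(Mul(w, Rational(-1, 76)), -1))) = Mul(Rational(1, 6), Mul(Mul(Mul(2, w), Mul(Rational(1, 2), Pow(w, -1))), Pow(Mul(Rational(-1, 76), w), -1))) = Mul(Rational(1, 6), Mul(1, Mul(-76, Pow(w, -1)))) = Mul(Rational(1, 6), Mul(-76, Pow(w, -1))) = Mul(Rational(-38, 3), Pow(w, -1)))
Add(Add(Function('I')(-20, Mul(-1, -49)), 2835), Function('q')(Function('a')(10))) = Add(Add(-20, 2835), Mul(Rational(-38, 3), Pow(Pow(10, 2), -1))) = Add(2815, Mul(Rational(-38, 3), Pow(100, -1))) = Add(2815, Mul(Rational(-38, 3), Rational(1, 100))) = Add(2815, Rational(-19, 150)) = Rational(422231, 150)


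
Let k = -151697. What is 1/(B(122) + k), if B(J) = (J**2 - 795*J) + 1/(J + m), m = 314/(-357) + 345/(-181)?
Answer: -7703275/1801048740208 ≈ -4.2771e-6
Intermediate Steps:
m = -179999/64617 (m = 314*(-1/357) + 345*(-1/181) = -314/357 - 345/181 = -179999/64617 ≈ -2.7856)
B(J) = J**2 + 1/(-179999/64617 + J) - 795*J (B(J) = (J**2 - 795*J) + 1/(J - 179999/64617) = (J**2 - 795*J) + 1/(-179999/64617 + J) = J**2 + 1/(-179999/64617 + J) - 795*J)
1/(B(122) + k) = 1/((64617 - 51550514*122**2 + 64617*122**3 + 143099205*122)/(-179999 + 64617*122) - 151697) = 1/((64617 - 51550514*14884 + 64617*1815848 + 17458103010)/(-179999 + 7883274) - 151697) = 1/((64617 - 767277850376 + 117334650216 + 17458103010)/7703275 - 151697) = 1/((1/7703275)*(-632485032533) - 151697) = 1/(-632485032533/7703275 - 151697) = 1/(-1801048740208/7703275) = -7703275/1801048740208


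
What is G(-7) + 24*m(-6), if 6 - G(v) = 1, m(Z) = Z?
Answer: -139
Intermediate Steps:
G(v) = 5 (G(v) = 6 - 1*1 = 6 - 1 = 5)
G(-7) + 24*m(-6) = 5 + 24*(-6) = 5 - 144 = -139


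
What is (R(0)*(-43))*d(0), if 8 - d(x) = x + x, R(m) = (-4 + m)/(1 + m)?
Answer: 1376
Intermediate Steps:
R(m) = (-4 + m)/(1 + m)
d(x) = 8 - 2*x (d(x) = 8 - (x + x) = 8 - 2*x)
(R(0)*(-43))*d(0) = (((-4 + 0)/(1 + 0))*(-43))*(8 - 2*0) = ((-4/1)*(-43))*(8 + 0) = ((1*(-4))*(-43))*8 = -4*(-43)*8 = 172*8 = 1376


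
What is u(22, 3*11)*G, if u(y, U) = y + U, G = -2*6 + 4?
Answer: -440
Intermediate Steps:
G = -8 (G = -12 + 4 = -8)
u(y, U) = U + y
u(22, 3*11)*G = (3*11 + 22)*(-8) = (33 + 22)*(-8) = 55*(-8) = -440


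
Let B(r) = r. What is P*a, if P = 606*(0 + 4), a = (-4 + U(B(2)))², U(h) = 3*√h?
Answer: 82416 - 58176*√2 ≈ 142.71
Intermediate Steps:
a = (-4 + 3*√2)² ≈ 0.058874
P = 2424 (P = 606*4 = 2424)
P*a = 2424*(34 - 24*√2) = 82416 - 58176*√2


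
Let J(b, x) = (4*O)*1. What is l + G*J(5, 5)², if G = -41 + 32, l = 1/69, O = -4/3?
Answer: -17663/69 ≈ -255.99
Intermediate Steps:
O = -4/3 (O = -4*⅓ = -4/3 ≈ -1.3333)
J(b, x) = -16/3 (J(b, x) = (4*(-4/3))*1 = -16/3*1 = -16/3)
l = 1/69 ≈ 0.014493
G = -9
l + G*J(5, 5)² = 1/69 - 9*(-16/3)² = 1/69 - 9*256/9 = 1/69 - 256 = -17663/69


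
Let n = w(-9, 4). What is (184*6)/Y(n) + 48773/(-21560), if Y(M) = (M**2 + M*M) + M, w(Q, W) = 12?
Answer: 152839/107800 ≈ 1.4178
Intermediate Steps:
n = 12
Y(M) = M + 2*M**2 (Y(M) = (M**2 + M**2) + M = 2*M**2 + M = M + 2*M**2)
(184*6)/Y(n) + 48773/(-21560) = (184*6)/((12*(1 + 2*12))) + 48773/(-21560) = 1104/((12*(1 + 24))) + 48773*(-1/21560) = 1104/((12*25)) - 48773/21560 = 1104/300 - 48773/21560 = 1104*(1/300) - 48773/21560 = 92/25 - 48773/21560 = 152839/107800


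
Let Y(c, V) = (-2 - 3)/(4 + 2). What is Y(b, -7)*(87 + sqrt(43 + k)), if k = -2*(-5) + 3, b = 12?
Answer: -145/2 - 5*sqrt(14)/3 ≈ -78.736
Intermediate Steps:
k = 13 (k = 10 + 3 = 13)
Y(c, V) = -5/6
Y(b, -7)*(87 + sqrt(43 + k)) = -5*(87 + sqrt(43 + 13))/6 = -5*(87 + sqrt(56))/6 = -5*(87 + 2*sqrt(14))/6 = -145/2 - 5*sqrt(14)/3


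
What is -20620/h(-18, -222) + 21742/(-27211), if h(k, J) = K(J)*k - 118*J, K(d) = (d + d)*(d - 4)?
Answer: -9534895553/12108867789 ≈ -0.78743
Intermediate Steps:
K(d) = 2*d*(-4 + d) (K(d) = (2*d)*(-4 + d) = 2*d*(-4 + d))
h(k, J) = -118*J + 2*J*k*(-4 + J) (h(k, J) = (2*J*(-4 + J))*k - 118*J = 2*J*k*(-4 + J) - 118*J = -118*J + 2*J*k*(-4 + J))
-20620/h(-18, -222) + 21742/(-27211) = -20620*(-1/(444*(-59 - 18*(-4 - 222)))) + 21742/(-27211) = -20620*(-1/(444*(-59 - 18*(-226)))) + 21742*(-1/27211) = -20620*(-1/(444*(-59 + 4068))) - 21742/27211 = -20620/(2*(-222)*4009) - 21742/27211 = -20620/(-1779996) - 21742/27211 = -20620*(-1/1779996) - 21742/27211 = 5155/444999 - 21742/27211 = -9534895553/12108867789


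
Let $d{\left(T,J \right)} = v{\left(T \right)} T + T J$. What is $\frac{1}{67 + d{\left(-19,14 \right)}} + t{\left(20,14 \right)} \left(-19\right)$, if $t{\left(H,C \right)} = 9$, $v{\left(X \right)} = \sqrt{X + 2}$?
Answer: $\frac{- 3249 \sqrt{17} + 34030 i}{- 199 i + 19 \sqrt{17}} \approx -171.0 + 0.0017128 i$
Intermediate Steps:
$v{\left(X \right)} = \sqrt{2 + X}$
$d{\left(T,J \right)} = J T + T \sqrt{2 + T}$ ($d{\left(T,J \right)} = \sqrt{2 + T} T + T J = T \sqrt{2 + T} + J T = J T + T \sqrt{2 + T}$)
$\frac{1}{67 + d{\left(-19,14 \right)}} + t{\left(20,14 \right)} \left(-19\right) = \frac{1}{67 - 19 \left(14 + \sqrt{2 - 19}\right)} + 9 \left(-19\right) = \frac{1}{67 - 19 \left(14 + \sqrt{-17}\right)} - 171 = \frac{1}{67 - 19 \left(14 + i \sqrt{17}\right)} - 171 = \frac{1}{67 - \left(266 + 19 i \sqrt{17}\right)} - 171 = \frac{1}{-199 - 19 i \sqrt{17}} - 171 = -171 + \frac{1}{-199 - 19 i \sqrt{17}}$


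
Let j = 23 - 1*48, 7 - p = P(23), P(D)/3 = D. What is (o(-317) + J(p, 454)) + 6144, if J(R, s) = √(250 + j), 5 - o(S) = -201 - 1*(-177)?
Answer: 6188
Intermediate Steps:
P(D) = 3*D
o(S) = 29 (o(S) = 5 - (-201 - 1*(-177)) = 5 - (-201 + 177) = 5 - 1*(-24) = 5 + 24 = 29)
p = -62 (p = 7 - 3*23 = 7 - 1*69 = 7 - 69 = -62)
j = -25 (j = 23 - 48 = -25)
J(R, s) = 15 (J(R, s) = √(250 - 25) = √225 = 15)
(o(-317) + J(p, 454)) + 6144 = (29 + 15) + 6144 = 44 + 6144 = 6188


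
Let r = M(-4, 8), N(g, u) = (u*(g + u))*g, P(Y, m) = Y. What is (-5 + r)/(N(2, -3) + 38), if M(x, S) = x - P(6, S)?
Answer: -15/44 ≈ -0.34091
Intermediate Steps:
M(x, S) = -6 + x (M(x, S) = x - 1*6 = x - 6 = -6 + x)
N(g, u) = g*u*(g + u)
r = -10 (r = -6 - 4 = -10)
(-5 + r)/(N(2, -3) + 38) = (-5 - 10)/(2*(-3)*(2 - 3) + 38) = -15/(2*(-3)*(-1) + 38) = -15/(6 + 38) = -15/44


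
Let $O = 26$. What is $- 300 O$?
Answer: $-7800$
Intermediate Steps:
$- 300 O = \left(-300\right) 26 = -7800$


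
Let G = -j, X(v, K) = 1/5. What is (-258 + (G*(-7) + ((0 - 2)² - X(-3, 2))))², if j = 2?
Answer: 1442401/25 ≈ 57696.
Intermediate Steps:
X(v, K) = ⅕ (X(v, K) = 1*(⅕) = ⅕)
G = -2 (G = -1*2 = -2)
(-258 + (G*(-7) + ((0 - 2)² - X(-3, 2))))² = (-258 + (-2*(-7) + ((0 - 2)² - 1*⅕)))² = (-258 + (14 + ((-2)² - ⅕)))² = (-258 + (14 + (4 - ⅕)))² = (-258 + (14 + 19/5))² = (-258 + 89/5)² = (-1201/5)² = 1442401/25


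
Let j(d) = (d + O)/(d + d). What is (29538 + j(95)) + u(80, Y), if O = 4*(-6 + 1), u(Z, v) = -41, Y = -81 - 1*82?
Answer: 1120901/38 ≈ 29497.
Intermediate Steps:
Y = -163 (Y = -81 - 82 = -163)
O = -20 (O = 4*(-5) = -20)
j(d) = (-20 + d)/(2*d) (j(d) = (d - 20)/(d + d) = (-20 + d)/((2*d)) = (-20 + d)*(1/(2*d)) = (-20 + d)/(2*d))
(29538 + j(95)) + u(80, Y) = (29538 + (1/2)*(-20 + 95)/95) - 41 = (29538 + (1/2)*(1/95)*75) - 41 = (29538 + 15/38) - 41 = 1122459/38 - 41 = 1120901/38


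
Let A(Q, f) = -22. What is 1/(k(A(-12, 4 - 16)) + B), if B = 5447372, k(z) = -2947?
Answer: 1/5444425 ≈ 1.8367e-7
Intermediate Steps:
1/(k(A(-12, 4 - 16)) + B) = 1/(-2947 + 5447372) = 1/5444425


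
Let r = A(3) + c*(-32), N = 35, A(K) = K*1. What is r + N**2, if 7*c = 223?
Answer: 1460/7 ≈ 208.57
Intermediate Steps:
c = 223/7 (c = (1/7)*223 = 223/7 ≈ 31.857)
A(K) = K
r = -7115/7 (r = 3 + (223/7)*(-32) = 3 - 7136/7 = -7115/7 ≈ -1016.4)
r + N**2 = -7115/7 + 35**2 = -7115/7 + 1225 = 1460/7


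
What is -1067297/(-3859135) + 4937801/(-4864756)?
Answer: -1980500168229/2681964306580 ≈ -0.73845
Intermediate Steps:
-1067297/(-3859135) + 4937801/(-4864756) = -1067297*(-1/3859135) + 4937801*(-1/4864756) = 152471/551305 - 4937801/4864756 = -1980500168229/2681964306580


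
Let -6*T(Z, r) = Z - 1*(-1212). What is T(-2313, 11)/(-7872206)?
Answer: -367/15744412 ≈ -2.3310e-5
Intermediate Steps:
T(Z, r) = -202 - Z/6 (T(Z, r) = -(Z - 1*(-1212))/6 = -(Z + 1212)/6 = -(1212 + Z)/6 = -202 - Z/6)
T(-2313, 11)/(-7872206) = (-202 - ⅙*(-2313))/(-7872206) = (-202 + 771/2)*(-1/7872206) = (367/2)*(-1/7872206) = -367/15744412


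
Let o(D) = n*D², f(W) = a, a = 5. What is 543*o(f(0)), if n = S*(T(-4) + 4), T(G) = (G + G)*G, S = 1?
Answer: 488700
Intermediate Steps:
f(W) = 5
T(G) = 2*G² (T(G) = (2*G)*G = 2*G²)
n = 36 (n = 1*(2*(-4)² + 4) = 1*(2*16 + 4) = 1*(32 + 4) = 1*36 = 36)
o(D) = 36*D²
543*o(f(0)) = 543*(36*5²) = 543*(36*25) = 543*900 = 488700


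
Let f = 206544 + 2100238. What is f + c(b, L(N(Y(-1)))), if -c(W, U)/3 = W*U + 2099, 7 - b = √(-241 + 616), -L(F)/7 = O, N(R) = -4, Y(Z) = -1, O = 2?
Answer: 2300779 - 210*√15 ≈ 2.3000e+6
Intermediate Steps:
L(F) = -14 (L(F) = -7*2 = -14)
b = 7 - 5*√15 (b = 7 - √(-241 + 616) = 7 - √375 = 7 - 5*√15 ≈ -12.365)
c(W, U) = -6297 - 3*U*W (c(W, U) = -3*(W*U + 2099) = -3*(U*W + 2099) = -3*(2099 + U*W) = -6297 - 3*U*W)
f = 2306782
f + c(b, L(N(Y(-1)))) = 2306782 + (-6297 - 3*(-14)*(7 - 5*√15)) = 2306782 + (-6297 + (294 - 210*√15)) = 2306782 + (-6003 - 210*√15) = 2300779 - 210*√15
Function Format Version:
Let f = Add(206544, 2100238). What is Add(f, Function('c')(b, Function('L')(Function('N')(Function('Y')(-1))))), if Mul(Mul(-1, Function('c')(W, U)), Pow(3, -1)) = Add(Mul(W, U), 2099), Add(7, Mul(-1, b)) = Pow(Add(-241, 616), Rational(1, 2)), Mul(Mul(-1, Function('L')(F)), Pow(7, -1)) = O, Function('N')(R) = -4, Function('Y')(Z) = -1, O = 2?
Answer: Add(2300779, Mul(-210, Pow(15, Rational(1, 2)))) ≈ 2.3000e+6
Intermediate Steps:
Function('L')(F) = -14 (Function('L')(F) = Mul(-7, 2) = -14)
b = Add(7, Mul(-5, Pow(15, Rational(1, 2)))) (b = Add(7, Mul(-1, Pow(Add(-241, 616), Rational(1, 2)))) = Add(7, Mul(-1, Pow(375, Rational(1, 2)))) = Add(7, Mul(-1, Mul(5, Pow(15, Rational(1, 2))))) = Add(7, Mul(-5, Pow(15, Rational(1, 2)))) ≈ -12.365)
Function('c')(W, U) = Add(-6297, Mul(-3, U, W)) (Function('c')(W, U) = Mul(-3, Add(Mul(W, U), 2099)) = Mul(-3, Add(Mul(U, W), 2099)) = Mul(-3, Add(2099, Mul(U, W))) = Add(-6297, Mul(-3, U, W)))
f = 2306782
Add(f, Function('c')(b, Function('L')(Function('N')(Function('Y')(-1))))) = Add(2306782, Add(-6297, Mul(-3, -14, Add(7, Mul(-5, Pow(15, Rational(1, 2))))))) = Add(2306782, Add(-6297, Add(294, Mul(-210, Pow(15, Rational(1, 2)))))) = Add(2306782, Add(-6003, Mul(-210, Pow(15, Rational(1, 2))))) = Add(2300779, Mul(-210, Pow(15, Rational(1, 2))))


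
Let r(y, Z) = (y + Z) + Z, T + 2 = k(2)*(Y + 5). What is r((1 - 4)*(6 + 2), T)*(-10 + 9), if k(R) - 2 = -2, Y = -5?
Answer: 28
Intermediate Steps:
k(R) = 0 (k(R) = 2 - 2 = 0)
T = -2 (T = -2 + 0*(-5 + 5) = -2 + 0*0 = -2 + 0 = -2)
r(y, Z) = y + 2*Z (r(y, Z) = (Z + y) + Z = y + 2*Z)
r((1 - 4)*(6 + 2), T)*(-10 + 9) = ((1 - 4)*(6 + 2) + 2*(-2))*(-10 + 9) = (-3*8 - 4)*(-1) = (-24 - 4)*(-1) = -28*(-1) = 28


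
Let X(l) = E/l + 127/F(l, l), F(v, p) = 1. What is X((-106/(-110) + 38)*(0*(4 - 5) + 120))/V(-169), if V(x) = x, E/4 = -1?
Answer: -1632955/2173002 ≈ -0.75147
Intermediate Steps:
E = -4 (E = 4*(-1) = -4)
X(l) = 127 - 4/l (X(l) = -4/l + 127/1 = -4/l + 127*1 = -4/l + 127 = 127 - 4/l)
X((-106/(-110) + 38)*(0*(4 - 5) + 120))/V(-169) = (127 - 4*1/((0*(4 - 5) + 120)*(-106/(-110) + 38)))/(-169) = (127 - 4*1/((0*(-1) + 120)*(-106*(-1/110) + 38)))*(-1/169) = (127 - 4*1/((0 + 120)*(53/55 + 38)))*(-1/169) = (127 - 4/((2143/55)*120))*(-1/169) = (127 - 4/51432/11)*(-1/169) = (127 - 4*11/51432)*(-1/169) = (127 - 11/12858)*(-1/169) = (1632955/12858)*(-1/169) = -1632955/2173002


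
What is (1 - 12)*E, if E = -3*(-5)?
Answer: -165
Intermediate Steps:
E = 15
(1 - 12)*E = (1 - 12)*15 = -11*15 = -165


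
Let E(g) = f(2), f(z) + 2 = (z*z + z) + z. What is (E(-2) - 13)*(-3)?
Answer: 21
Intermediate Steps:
f(z) = -2 + z² + 2*z (f(z) = -2 + ((z*z + z) + z) = -2 + ((z² + z) + z) = -2 + ((z + z²) + z) = -2 + (z² + 2*z) = -2 + z² + 2*z)
E(g) = 6 (E(g) = -2 + 2² + 2*2 = -2 + 4 + 4 = 6)
(E(-2) - 13)*(-3) = (6 - 13)*(-3) = -7*(-3) = 21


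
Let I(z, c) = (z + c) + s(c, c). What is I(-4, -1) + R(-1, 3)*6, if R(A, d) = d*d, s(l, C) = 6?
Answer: 55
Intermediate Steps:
R(A, d) = d**2
I(z, c) = 6 + c + z (I(z, c) = (z + c) + 6 = (c + z) + 6 = 6 + c + z)
I(-4, -1) + R(-1, 3)*6 = (6 - 1 - 4) + 3**2*6 = 1 + 9*6 = 1 + 54 = 55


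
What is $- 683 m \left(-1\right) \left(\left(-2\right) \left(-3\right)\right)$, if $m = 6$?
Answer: $24588$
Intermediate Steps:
$- 683 m \left(-1\right) \left(\left(-2\right) \left(-3\right)\right) = - 683 \cdot 6 \left(-1\right) \left(\left(-2\right) \left(-3\right)\right) = - 683 \left(\left(-6\right) 6\right) = \left(-683\right) \left(-36\right) = 24588$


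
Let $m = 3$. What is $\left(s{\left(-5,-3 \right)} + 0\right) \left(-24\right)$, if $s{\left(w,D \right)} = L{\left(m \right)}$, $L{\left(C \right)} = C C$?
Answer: $-216$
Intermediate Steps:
$L{\left(C \right)} = C^{2}$
$s{\left(w,D \right)} = 9$ ($s{\left(w,D \right)} = 3^{2} = 9$)
$\left(s{\left(-5,-3 \right)} + 0\right) \left(-24\right) = \left(9 + 0\right) \left(-24\right) = 9 \left(-24\right) = -216$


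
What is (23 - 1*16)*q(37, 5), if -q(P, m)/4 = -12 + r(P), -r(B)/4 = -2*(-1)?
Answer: 560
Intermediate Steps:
r(B) = -8 (r(B) = -(-8)*(-1) = -4*2 = -8)
q(P, m) = 80 (q(P, m) = -4*(-12 - 8) = -4*(-20) = 80)
(23 - 1*16)*q(37, 5) = (23 - 1*16)*80 = (23 - 16)*80 = 7*80 = 560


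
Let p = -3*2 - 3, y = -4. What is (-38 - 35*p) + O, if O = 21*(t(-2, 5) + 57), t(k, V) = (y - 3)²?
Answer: 2503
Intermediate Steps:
t(k, V) = 49 (t(k, V) = (-4 - 3)² = (-7)² = 49)
p = -9 (p = -6 - 3 = -9)
O = 2226 (O = 21*(49 + 57) = 21*106 = 2226)
(-38 - 35*p) + O = (-38 - 35*(-9)) + 2226 = (-38 + 315) + 2226 = 277 + 2226 = 2503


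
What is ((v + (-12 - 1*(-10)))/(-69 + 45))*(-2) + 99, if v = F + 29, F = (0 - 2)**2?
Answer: 1219/12 ≈ 101.58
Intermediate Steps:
F = 4 (F = (-2)**2 = 4)
v = 33 (v = 4 + 29 = 33)
((v + (-12 - 1*(-10)))/(-69 + 45))*(-2) + 99 = ((33 + (-12 - 1*(-10)))/(-69 + 45))*(-2) + 99 = ((33 + (-12 + 10))/(-24))*(-2) + 99 = ((33 - 2)*(-1/24))*(-2) + 99 = (31*(-1/24))*(-2) + 99 = -31/24*(-2) + 99 = 31/12 + 99 = 1219/12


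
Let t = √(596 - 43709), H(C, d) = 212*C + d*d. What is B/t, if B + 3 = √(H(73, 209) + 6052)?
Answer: I*√43113*(3 - √65209)/43113 ≈ -1.2154*I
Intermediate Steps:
H(C, d) = d² + 212*C (H(C, d) = 212*C + d² = d² + 212*C)
B = -3 + √65209 (B = -3 + √((209² + 212*73) + 6052) = -3 + √((43681 + 15476) + 6052) = -3 + √(59157 + 6052) = -3 + √65209 ≈ 252.36)
t = I*√43113 (t = √(-43113) = I*√43113 ≈ 207.64*I)
B/t = (-3 + √65209)/((I*√43113)) = (-3 + √65209)*(-I*√43113/43113) = -I*√43113*(-3 + √65209)/43113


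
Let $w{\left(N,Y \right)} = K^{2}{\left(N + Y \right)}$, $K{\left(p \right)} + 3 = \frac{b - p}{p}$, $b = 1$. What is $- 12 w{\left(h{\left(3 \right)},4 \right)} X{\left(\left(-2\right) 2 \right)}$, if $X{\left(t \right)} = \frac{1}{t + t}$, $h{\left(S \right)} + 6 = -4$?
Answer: $\frac{625}{24} \approx 26.042$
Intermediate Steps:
$h{\left(S \right)} = -10$ ($h{\left(S \right)} = -6 - 4 = -10$)
$K{\left(p \right)} = -3 + \frac{1 - p}{p}$
$X{\left(t \right)} = \frac{1}{2 t}$
$w{\left(N,Y \right)} = \left(-4 + \frac{1}{N + Y}\right)^{2}$
$- 12 w{\left(h{\left(3 \right)},4 \right)} X{\left(\left(-2\right) 2 \right)} = - 12 \left(4 - \frac{1}{-10 + 4}\right)^{2} \frac{1}{2 \left(\left(-2\right) 2\right)} = - 12 \left(4 - \frac{1}{-6}\right)^{2} \frac{1}{2 \left(-4\right)} = - 12 \left(4 - - \frac{1}{6}\right)^{2} \cdot \frac{1}{2} \left(- \frac{1}{4}\right) = - 12 \left(4 + \frac{1}{6}\right)^{2} \left(- \frac{1}{8}\right) = - 12 \left(\frac{25}{6}\right)^{2} \left(- \frac{1}{8}\right) = \left(-12\right) \frac{625}{36} \left(- \frac{1}{8}\right) = \left(- \frac{625}{3}\right) \left(- \frac{1}{8}\right) = \frac{625}{24}$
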